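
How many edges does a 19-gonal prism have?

A prism on an n-gon has two n-gon bases and n rectangular sides: V = 2·19 = 38, E = 3·19 = 57, F = 19 + 2 = 21.

57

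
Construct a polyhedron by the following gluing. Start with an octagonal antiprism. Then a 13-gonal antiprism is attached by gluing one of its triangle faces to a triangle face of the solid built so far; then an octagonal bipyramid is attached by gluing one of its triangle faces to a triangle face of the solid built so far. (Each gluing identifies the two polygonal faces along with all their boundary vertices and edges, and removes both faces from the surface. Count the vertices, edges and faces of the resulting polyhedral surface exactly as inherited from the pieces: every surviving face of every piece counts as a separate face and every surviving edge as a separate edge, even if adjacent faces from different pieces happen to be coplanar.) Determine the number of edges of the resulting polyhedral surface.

An octagonal antiprism: V=16, E=32, F=18.
Attach a 13-gonal antiprism (V=26, E=52, F=28) along a 3-gon: merge 3 vertices and 3 edges, delete both glued faces → V=39, E=81, F=44.
Attach an octagonal bipyramid (V=10, E=24, F=16) along a 3-gon: merge 3 vertices and 3 edges, delete both glued faces → V=46, E=102, F=58.
Check: V − E + F = 46 − 102 + 58 = 2.

102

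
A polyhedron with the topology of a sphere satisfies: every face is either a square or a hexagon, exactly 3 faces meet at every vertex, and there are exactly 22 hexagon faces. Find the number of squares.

6

Let x be the number of squares; then F = 22 + x.
Edge–face incidences: 2E = 6·22 + 4·x = 132 + 4x.
Every vertex has degree 3, so 3V = 2E.
Euler: V − E + F = 2 ⇒ (2E)/3 − E + (22 + x) = 2.
Multiply by 6: 2·(2E) − 3·(2E) + 6·(22 + x) = 12, i.e. 132 + 6x − (132 + 4x) = 12.
Collecting terms: 2x = 12, so x = 6.
Then 2E = 132 + 4·6 = 156, so E = 78, V = 2E/3 = 52, F = 22 + 6 = 28.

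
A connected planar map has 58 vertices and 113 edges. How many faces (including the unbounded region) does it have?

Euler's formula for a connected plane graph: V − E + F = 2, so F = 2 − 58 + 113 = 57.

57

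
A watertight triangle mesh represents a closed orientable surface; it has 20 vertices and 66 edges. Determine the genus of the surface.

2

Every face is a triangle and each edge borders two faces, so 3F = 2·66, giving F = 44.
χ = V − E + F = 20 − 66 + 44 = -2.
For a closed orientable surface χ = 2 − 2g, so g = (2 − (-2))/2 = 2.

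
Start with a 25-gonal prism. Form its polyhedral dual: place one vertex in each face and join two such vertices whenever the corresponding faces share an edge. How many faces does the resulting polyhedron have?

50

The base solid has V = 50, E = 75, F = 27.
The dual swaps V and F and preserves E: V′ = F = 27, E′ = E = 75, F′ = V = 50.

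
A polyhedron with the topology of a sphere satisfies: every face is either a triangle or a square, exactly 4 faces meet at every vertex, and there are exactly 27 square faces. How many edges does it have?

Let x be the number of triangles; then F = 27 + x.
Edge–face incidences: 2E = 4·27 + 3·x = 108 + 3x.
Every vertex has degree 4, so 4V = 2E.
Euler: V − E + F = 2 ⇒ (2E)/4 − E + (27 + x) = 2.
Multiply by 8: 2·(2E) − 4·(2E) + 8·(27 + x) = 16, i.e. 216 + 8x − 2·(108 + 3x) = 16.
Collecting terms: 2x = 16, so x = 8.
Then 2E = 108 + 3·8 = 132, so E = 66, V = 2E/4 = 33, F = 27 + 8 = 35.

66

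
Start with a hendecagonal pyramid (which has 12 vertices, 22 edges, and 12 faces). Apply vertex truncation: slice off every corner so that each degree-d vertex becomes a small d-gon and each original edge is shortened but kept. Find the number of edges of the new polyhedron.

Truncation replaces each original edge-end by a new vertex, so V′ = 2E = 44.
Each original edge survives, and each old vertex of degree d contributes d new edges; summing degrees gives Σd = 2E, so E′ = E + 2E = 3E = 66.
Each original face survives and each original vertex becomes one new face: F′ = F + V = 24.

66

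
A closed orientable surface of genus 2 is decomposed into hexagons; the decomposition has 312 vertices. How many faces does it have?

157

χ = 2 − 2·2 = -2, and every face is a hexagon so 6F = 2E.
V − E + F = -2 with E = 6F/2 gives 312 − (6/2 − 1)·F = -2, so F = 157 and E = 471.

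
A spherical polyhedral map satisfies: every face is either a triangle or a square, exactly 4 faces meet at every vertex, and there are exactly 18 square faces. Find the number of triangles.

8

Let x be the number of triangles; then F = 18 + x.
Edge–face incidences: 2E = 4·18 + 3·x = 72 + 3x.
Every vertex has degree 4, so 4V = 2E.
Euler: V − E + F = 2 ⇒ (2E)/4 − E + (18 + x) = 2.
Multiply by 8: 2·(2E) − 4·(2E) + 8·(18 + x) = 16, i.e. 144 + 8x − 2·(72 + 3x) = 16.
Collecting terms: 2x = 16, so x = 8.
Then 2E = 72 + 3·8 = 96, so E = 48, V = 2E/4 = 24, F = 18 + 8 = 26.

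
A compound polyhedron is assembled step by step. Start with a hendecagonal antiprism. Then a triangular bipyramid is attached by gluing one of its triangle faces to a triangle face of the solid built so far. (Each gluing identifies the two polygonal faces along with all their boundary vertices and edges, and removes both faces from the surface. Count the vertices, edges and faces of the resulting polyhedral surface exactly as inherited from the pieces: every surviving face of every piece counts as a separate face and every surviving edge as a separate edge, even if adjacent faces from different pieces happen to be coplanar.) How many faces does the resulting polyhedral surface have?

28

A hendecagonal antiprism: V=22, E=44, F=24.
Attach a triangular bipyramid (V=5, E=9, F=6) along a 3-gon: merge 3 vertices and 3 edges, delete both glued faces → V=24, E=50, F=28.
Check: V − E + F = 24 − 50 + 28 = 2.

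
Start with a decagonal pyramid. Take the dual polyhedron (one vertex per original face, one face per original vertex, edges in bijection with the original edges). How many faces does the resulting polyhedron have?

11

The base solid has V = 11, E = 20, F = 11.
The dual swaps V and F and preserves E: V′ = F = 11, E′ = E = 20, F′ = V = 11.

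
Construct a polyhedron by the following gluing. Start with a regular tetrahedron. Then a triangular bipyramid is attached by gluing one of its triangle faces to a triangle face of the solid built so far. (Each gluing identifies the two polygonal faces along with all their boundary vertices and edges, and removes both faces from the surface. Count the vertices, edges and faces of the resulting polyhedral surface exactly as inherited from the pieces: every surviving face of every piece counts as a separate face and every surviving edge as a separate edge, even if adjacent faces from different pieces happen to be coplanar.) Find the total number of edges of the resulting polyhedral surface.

12

A regular tetrahedron: V=4, E=6, F=4.
Attach a triangular bipyramid (V=5, E=9, F=6) along a 3-gon: merge 3 vertices and 3 edges, delete both glued faces → V=6, E=12, F=8.
Check: V − E + F = 6 − 12 + 8 = 2.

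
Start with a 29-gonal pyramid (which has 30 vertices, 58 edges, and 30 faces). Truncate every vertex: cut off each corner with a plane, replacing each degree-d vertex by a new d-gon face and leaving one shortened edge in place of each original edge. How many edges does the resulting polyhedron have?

Truncation replaces each original edge-end by a new vertex, so V′ = 2E = 116.
Each original edge survives, and each old vertex of degree d contributes d new edges; summing degrees gives Σd = 2E, so E′ = E + 2E = 3E = 174.
Each original face survives and each original vertex becomes one new face: F′ = F + V = 60.

174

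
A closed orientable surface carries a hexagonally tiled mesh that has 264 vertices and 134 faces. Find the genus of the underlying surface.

3

Every face is a hexagon, so 2E = 6·134 = 804, giving E = 402.
χ = V − E + F = 264 − 402 + 134 = -4.
For a closed orientable surface χ = 2 − 2g, so g = (2 − (-4))/2 = 3.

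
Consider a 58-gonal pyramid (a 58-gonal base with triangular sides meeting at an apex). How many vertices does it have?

59

A pyramid on an n-gon base has one n-gon and n triangles: V = 58 + 1 = 59, E = 2·58 = 116, F = 58 + 1 = 59.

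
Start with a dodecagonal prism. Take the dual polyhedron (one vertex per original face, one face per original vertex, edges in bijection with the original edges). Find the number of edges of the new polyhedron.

The base solid has V = 24, E = 36, F = 14.
The dual swaps V and F and preserves E: V′ = F = 14, E′ = E = 36, F′ = V = 24.

36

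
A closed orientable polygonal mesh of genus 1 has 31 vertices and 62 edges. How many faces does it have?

31

For a closed orientable surface of genus 1, χ = 2 − 2·1 = 0.
F = 0 − V + E = 0 − 31 + 62 = 31.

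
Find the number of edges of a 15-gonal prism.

45

A prism on an n-gon has two n-gon bases and n rectangular sides: V = 2·15 = 30, E = 3·15 = 45, F = 15 + 2 = 17.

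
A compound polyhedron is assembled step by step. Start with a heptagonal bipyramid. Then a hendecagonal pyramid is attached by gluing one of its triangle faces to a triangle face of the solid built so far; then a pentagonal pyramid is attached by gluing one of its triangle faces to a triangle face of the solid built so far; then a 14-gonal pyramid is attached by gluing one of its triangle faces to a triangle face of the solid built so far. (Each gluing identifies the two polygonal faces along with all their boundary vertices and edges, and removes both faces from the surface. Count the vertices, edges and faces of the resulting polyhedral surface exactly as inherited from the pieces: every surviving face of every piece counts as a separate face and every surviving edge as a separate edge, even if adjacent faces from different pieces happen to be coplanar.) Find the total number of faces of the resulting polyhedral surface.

A heptagonal bipyramid: V=9, E=21, F=14.
Attach a hendecagonal pyramid (V=12, E=22, F=12) along a 3-gon: merge 3 vertices and 3 edges, delete both glued faces → V=18, E=40, F=24.
Attach a pentagonal pyramid (V=6, E=10, F=6) along a 3-gon: merge 3 vertices and 3 edges, delete both glued faces → V=21, E=47, F=28.
Attach a 14-gonal pyramid (V=15, E=28, F=15) along a 3-gon: merge 3 vertices and 3 edges, delete both glued faces → V=33, E=72, F=41.
Check: V − E + F = 33 − 72 + 41 = 2.

41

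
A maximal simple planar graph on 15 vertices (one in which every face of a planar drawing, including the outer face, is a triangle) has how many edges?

39

In a plane triangulation 3F = 2E and V − E + F = 2, so E = 3V − 6 = 3·15 − 6 = 39.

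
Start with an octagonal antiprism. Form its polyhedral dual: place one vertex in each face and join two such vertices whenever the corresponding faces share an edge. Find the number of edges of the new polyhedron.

32

The base solid has V = 16, E = 32, F = 18.
The dual swaps V and F and preserves E: V′ = F = 18, E′ = E = 32, F′ = V = 16.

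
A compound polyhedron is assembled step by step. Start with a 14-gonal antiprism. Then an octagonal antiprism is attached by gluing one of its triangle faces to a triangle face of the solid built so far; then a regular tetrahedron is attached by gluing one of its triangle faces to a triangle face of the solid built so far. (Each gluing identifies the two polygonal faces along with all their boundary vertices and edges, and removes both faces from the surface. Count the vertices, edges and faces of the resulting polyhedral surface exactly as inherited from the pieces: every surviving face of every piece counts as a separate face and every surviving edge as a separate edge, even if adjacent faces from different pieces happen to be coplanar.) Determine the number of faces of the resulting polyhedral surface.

A 14-gonal antiprism: V=28, E=56, F=30.
Attach an octagonal antiprism (V=16, E=32, F=18) along a 3-gon: merge 3 vertices and 3 edges, delete both glued faces → V=41, E=85, F=46.
Attach a regular tetrahedron (V=4, E=6, F=4) along a 3-gon: merge 3 vertices and 3 edges, delete both glued faces → V=42, E=88, F=48.
Check: V − E + F = 42 − 88 + 48 = 2.

48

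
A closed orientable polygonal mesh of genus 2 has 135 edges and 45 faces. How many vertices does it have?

For a closed orientable surface of genus 2, χ = 2 − 2·2 = -2.
V = -2 + E − F = -2 + 135 − 45 = 88.

88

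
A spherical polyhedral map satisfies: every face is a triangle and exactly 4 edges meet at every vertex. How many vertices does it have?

Each face has 3 edges and each edge borders two faces, so 2E = 3F.
Each vertex has degree 4, so 4V = 2E and hence V = 3F/4.
Euler: V − E + F = 2 ⇒ (3F/4) − (3F/2) + F = 2.
Multiply by 8: (6 − 12 + 8)F = 16, i.e. 2F = 16.
So F = 8, E = 3·8/2 = 12, V = 3·8/4 = 6.

6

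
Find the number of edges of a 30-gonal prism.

A prism on an n-gon has two n-gon bases and n rectangular sides: V = 2·30 = 60, E = 3·30 = 90, F = 30 + 2 = 32.
Check: V − E + F = 60 − 90 + 32 = 2.

90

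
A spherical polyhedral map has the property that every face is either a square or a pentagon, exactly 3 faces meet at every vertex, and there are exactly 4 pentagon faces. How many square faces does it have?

4

Let x be the number of squares; then F = 4 + x.
Edge–face incidences: 2E = 5·4 + 4·x = 20 + 4x.
Every vertex has degree 3, so 3V = 2E.
Euler: V − E + F = 2 ⇒ (2E)/3 − E + (4 + x) = 2.
Multiply by 6: 2·(2E) − 3·(2E) + 6·(4 + x) = 12, i.e. 24 + 6x − (20 + 4x) = 12.
Collecting terms: 2x + 4 = 12, so 2x = 8, so x = 4.
Then 2E = 20 + 4·4 = 36, so E = 18, V = 2E/3 = 12, F = 4 + 4 = 8.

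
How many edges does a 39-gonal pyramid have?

78

A pyramid on an n-gon base has one n-gon and n triangles: V = 39 + 1 = 40, E = 2·39 = 78, F = 39 + 1 = 40.
Check: V − E + F = 40 − 78 + 40 = 2.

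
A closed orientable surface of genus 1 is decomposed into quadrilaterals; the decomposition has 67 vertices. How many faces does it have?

67

χ = 2 − 2·1 = 0, and every face is a square so 4F = 2E.
V − E + F = 0 with E = 4F/2 gives 67 − (4/2 − 1)·F = 0, so F = 67 and E = 134.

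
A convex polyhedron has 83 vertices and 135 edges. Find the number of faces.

Here V − E + F = 2.
F = 2 − V + E = 2 − 83 + 135 = 54.

54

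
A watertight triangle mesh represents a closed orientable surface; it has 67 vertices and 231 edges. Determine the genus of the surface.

6

Every face is a triangle and each edge borders two faces, so 3F = 2·231, giving F = 154.
χ = V − E + F = 67 − 231 + 154 = -10.
For a closed orientable surface χ = 2 − 2g, so g = (2 − (-10))/2 = 6.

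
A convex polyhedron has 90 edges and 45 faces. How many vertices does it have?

47

Here V − E + F = 2.
V = 2 + E − F = 2 + 90 − 45 = 47.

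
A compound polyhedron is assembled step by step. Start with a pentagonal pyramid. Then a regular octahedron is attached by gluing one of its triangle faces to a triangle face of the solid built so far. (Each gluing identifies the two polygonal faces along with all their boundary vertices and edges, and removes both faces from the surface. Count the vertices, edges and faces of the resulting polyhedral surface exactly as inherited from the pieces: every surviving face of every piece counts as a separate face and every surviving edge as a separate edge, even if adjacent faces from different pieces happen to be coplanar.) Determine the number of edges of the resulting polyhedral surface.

19

A pentagonal pyramid: V=6, E=10, F=6.
Attach a regular octahedron (V=6, E=12, F=8) along a 3-gon: merge 3 vertices and 3 edges, delete both glued faces → V=9, E=19, F=12.
Check: V − E + F = 9 − 19 + 12 = 2.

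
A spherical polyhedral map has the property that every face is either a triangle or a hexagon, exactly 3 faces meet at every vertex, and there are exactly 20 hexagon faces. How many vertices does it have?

Let x be the number of triangles; then F = 20 + x.
Edge–face incidences: 2E = 6·20 + 3·x = 120 + 3x.
Every vertex has degree 3, so 3V = 2E.
Euler: V − E + F = 2 ⇒ (2E)/3 − E + (20 + x) = 2.
Multiply by 6: 2·(2E) − 3·(2E) + 6·(20 + x) = 12, i.e. 120 + 6x − (120 + 3x) = 12.
Collecting terms: 3x = 12, so x = 4.
Then 2E = 120 + 3·4 = 132, so E = 66, V = 2E/3 = 44, F = 20 + 4 = 24.

44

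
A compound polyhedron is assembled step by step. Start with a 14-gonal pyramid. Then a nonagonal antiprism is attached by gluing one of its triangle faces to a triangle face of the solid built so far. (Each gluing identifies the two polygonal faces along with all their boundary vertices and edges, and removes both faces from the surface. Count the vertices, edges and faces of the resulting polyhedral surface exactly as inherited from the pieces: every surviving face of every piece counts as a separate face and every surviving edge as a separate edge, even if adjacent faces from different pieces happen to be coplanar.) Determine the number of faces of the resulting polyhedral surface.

33

A 14-gonal pyramid: V=15, E=28, F=15.
Attach a nonagonal antiprism (V=18, E=36, F=20) along a 3-gon: merge 3 vertices and 3 edges, delete both glued faces → V=30, E=61, F=33.
Check: V − E + F = 30 − 61 + 33 = 2.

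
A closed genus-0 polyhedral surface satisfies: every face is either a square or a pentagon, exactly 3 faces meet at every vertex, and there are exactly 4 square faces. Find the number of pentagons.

Let x be the number of pentagons; then F = 4 + x.
Edge–face incidences: 2E = 4·4 + 5·x = 16 + 5x.
Every vertex has degree 3, so 3V = 2E.
Euler: V − E + F = 2 ⇒ (2E)/3 − E + (4 + x) = 2.
Multiply by 6: 2·(2E) − 3·(2E) + 6·(4 + x) = 12, i.e. 24 + 6x − (16 + 5x) = 12.
Collecting terms: x + 8 = 12, so x = 4.
Then 2E = 16 + 5·4 = 36, so E = 18, V = 2E/3 = 12, F = 4 + 4 = 8.

4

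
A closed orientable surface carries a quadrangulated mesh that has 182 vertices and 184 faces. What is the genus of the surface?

2

Every face is a square, so 2E = 4·184 = 736, giving E = 368.
χ = V − E + F = 182 − 368 + 184 = -2.
For a closed orientable surface χ = 2 − 2g, so g = (2 − (-2))/2 = 2.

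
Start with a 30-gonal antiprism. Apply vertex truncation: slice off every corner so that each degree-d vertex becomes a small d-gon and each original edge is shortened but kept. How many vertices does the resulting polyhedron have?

The base solid has V = 60, E = 120, F = 62.
Truncation replaces each original edge-end by a new vertex, so V′ = 2E = 240.
Each original edge survives, and each old vertex of degree d contributes d new edges; summing degrees gives Σd = 2E, so E′ = E + 2E = 3E = 360.
Each original face survives and each original vertex becomes one new face: F′ = F + V = 122.

240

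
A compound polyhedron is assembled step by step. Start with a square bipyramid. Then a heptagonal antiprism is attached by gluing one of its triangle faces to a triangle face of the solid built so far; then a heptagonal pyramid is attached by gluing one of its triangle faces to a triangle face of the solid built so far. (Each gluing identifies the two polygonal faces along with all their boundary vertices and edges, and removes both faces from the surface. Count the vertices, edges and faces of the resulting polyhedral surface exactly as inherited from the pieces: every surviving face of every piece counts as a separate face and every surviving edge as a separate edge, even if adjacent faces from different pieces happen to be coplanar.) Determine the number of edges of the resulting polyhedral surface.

48

A square bipyramid: V=6, E=12, F=8.
Attach a heptagonal antiprism (V=14, E=28, F=16) along a 3-gon: merge 3 vertices and 3 edges, delete both glued faces → V=17, E=37, F=22.
Attach a heptagonal pyramid (V=8, E=14, F=8) along a 3-gon: merge 3 vertices and 3 edges, delete both glued faces → V=22, E=48, F=28.
Check: V − E + F = 22 − 48 + 28 = 2.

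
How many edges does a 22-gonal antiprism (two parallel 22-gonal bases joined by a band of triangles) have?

An antiprism on an n-gon has two n-gon caps and 2n triangles: V = 2·22 = 44, E = 4·22 = 88, F = 2·22 + 2 = 46.
Check: V − E + F = 44 − 88 + 46 = 2.

88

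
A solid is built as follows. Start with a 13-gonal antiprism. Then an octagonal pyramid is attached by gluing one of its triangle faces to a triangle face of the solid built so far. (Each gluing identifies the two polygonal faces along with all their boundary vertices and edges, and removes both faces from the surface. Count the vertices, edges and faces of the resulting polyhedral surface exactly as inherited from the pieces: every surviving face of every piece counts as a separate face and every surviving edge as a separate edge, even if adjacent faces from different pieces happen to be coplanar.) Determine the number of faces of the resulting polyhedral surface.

35

A 13-gonal antiprism: V=26, E=52, F=28.
Attach an octagonal pyramid (V=9, E=16, F=9) along a 3-gon: merge 3 vertices and 3 edges, delete both glued faces → V=32, E=65, F=35.
Check: V − E + F = 32 − 65 + 35 = 2.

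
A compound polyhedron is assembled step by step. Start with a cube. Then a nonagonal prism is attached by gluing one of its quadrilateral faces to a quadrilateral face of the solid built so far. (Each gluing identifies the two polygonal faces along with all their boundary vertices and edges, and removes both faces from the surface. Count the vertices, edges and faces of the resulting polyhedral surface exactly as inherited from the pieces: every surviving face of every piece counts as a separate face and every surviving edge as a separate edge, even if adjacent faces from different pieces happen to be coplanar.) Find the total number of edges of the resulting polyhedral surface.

A cube: V=8, E=12, F=6.
Attach a nonagonal prism (V=18, E=27, F=11) along a 4-gon: merge 4 vertices and 4 edges, delete both glued faces → V=22, E=35, F=15.
Check: V − E + F = 22 − 35 + 15 = 2.

35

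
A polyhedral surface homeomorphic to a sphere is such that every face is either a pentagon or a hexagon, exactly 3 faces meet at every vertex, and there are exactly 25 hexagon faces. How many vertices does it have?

Let x be the number of pentagons; then F = 25 + x.
Edge–face incidences: 2E = 6·25 + 5·x = 150 + 5x.
Every vertex has degree 3, so 3V = 2E.
Euler: V − E + F = 2 ⇒ (2E)/3 − E + (25 + x) = 2.
Multiply by 6: 2·(2E) − 3·(2E) + 6·(25 + x) = 12, i.e. 150 + 6x − (150 + 5x) = 12.
Collecting terms: x = 12.
Then 2E = 150 + 5·12 = 210, so E = 105, V = 2E/3 = 70, F = 25 + 12 = 37.

70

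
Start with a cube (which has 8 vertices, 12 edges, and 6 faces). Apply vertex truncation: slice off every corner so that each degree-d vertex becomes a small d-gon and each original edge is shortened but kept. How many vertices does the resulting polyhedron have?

Truncation replaces each original edge-end by a new vertex, so V′ = 2E = 24.
Each original edge survives, and each old vertex of degree d contributes d new edges; summing degrees gives Σd = 2E, so E′ = E + 2E = 3E = 36.
Each original face survives and each original vertex becomes one new face: F′ = F + V = 14.

24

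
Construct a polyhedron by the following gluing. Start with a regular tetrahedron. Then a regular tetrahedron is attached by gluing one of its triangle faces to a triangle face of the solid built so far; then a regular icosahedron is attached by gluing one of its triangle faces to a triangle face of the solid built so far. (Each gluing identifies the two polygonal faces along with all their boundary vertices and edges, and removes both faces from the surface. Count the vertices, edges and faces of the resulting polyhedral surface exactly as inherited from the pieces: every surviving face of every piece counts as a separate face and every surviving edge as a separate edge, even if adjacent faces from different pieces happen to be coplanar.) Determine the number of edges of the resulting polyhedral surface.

A regular tetrahedron: V=4, E=6, F=4.
Attach a regular tetrahedron (V=4, E=6, F=4) along a 3-gon: merge 3 vertices and 3 edges, delete both glued faces → V=5, E=9, F=6.
Attach a regular icosahedron (V=12, E=30, F=20) along a 3-gon: merge 3 vertices and 3 edges, delete both glued faces → V=14, E=36, F=24.
Check: V − E + F = 14 − 36 + 24 = 2.

36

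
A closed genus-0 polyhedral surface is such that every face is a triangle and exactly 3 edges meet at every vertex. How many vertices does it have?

Each face has 3 edges and each edge borders two faces, so 2E = 3F.
Each vertex has degree 3, so 3V = 2E and hence V = 3F/3.
Euler: V − E + F = 2 ⇒ (3F/3) − (3F/2) + F = 2.
Multiply by 6: (6 − 9 + 6)F = 12, i.e. 3F = 12.
So F = 4, E = 3·4/2 = 6, V = 3·4/3 = 4.

4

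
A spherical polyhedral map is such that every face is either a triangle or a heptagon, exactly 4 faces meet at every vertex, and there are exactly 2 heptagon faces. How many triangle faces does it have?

Let x be the number of triangles; then F = 2 + x.
Edge–face incidences: 2E = 7·2 + 3·x = 14 + 3x.
Every vertex has degree 4, so 4V = 2E.
Euler: V − E + F = 2 ⇒ (2E)/4 − E + (2 + x) = 2.
Multiply by 8: 2·(2E) − 4·(2E) + 8·(2 + x) = 16, i.e. 16 + 8x − 2·(14 + 3x) = 16.
Collecting terms: 2x − 12 = 16, so 2x = 28, so x = 14.
Then 2E = 14 + 3·14 = 56, so E = 28, V = 2E/4 = 14, F = 2 + 14 = 16.

14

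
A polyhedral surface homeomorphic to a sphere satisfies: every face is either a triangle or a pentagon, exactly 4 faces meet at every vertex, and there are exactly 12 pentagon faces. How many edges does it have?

60

Let x be the number of triangles; then F = 12 + x.
Edge–face incidences: 2E = 5·12 + 3·x = 60 + 3x.
Every vertex has degree 4, so 4V = 2E.
Euler: V − E + F = 2 ⇒ (2E)/4 − E + (12 + x) = 2.
Multiply by 8: 2·(2E) − 4·(2E) + 8·(12 + x) = 16, i.e. 96 + 8x − 2·(60 + 3x) = 16.
Collecting terms: 2x − 24 = 16, so 2x = 40, so x = 20.
Then 2E = 60 + 3·20 = 120, so E = 60, V = 2E/4 = 30, F = 12 + 20 = 32.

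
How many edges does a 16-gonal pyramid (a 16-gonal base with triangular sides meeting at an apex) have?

32

A pyramid on an n-gon base has one n-gon and n triangles: V = 16 + 1 = 17, E = 2·16 = 32, F = 16 + 1 = 17.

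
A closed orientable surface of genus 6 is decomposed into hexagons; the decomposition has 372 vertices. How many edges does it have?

573

χ = 2 − 2·6 = -10, and every face is a hexagon so 6F = 2E.
V − E + F = -10 with E = 6F/2 gives 372 − (6/2 − 1)·F = -10, so F = 191 and E = 573.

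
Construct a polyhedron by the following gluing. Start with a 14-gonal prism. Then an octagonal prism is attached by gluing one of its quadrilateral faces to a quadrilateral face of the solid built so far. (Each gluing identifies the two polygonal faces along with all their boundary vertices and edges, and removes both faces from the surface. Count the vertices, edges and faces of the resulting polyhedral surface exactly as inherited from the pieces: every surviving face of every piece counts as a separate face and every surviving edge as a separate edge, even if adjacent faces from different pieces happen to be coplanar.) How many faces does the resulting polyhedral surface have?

24

A 14-gonal prism: V=28, E=42, F=16.
Attach an octagonal prism (V=16, E=24, F=10) along a 4-gon: merge 4 vertices and 4 edges, delete both glued faces → V=40, E=62, F=24.
Check: V − E + F = 40 − 62 + 24 = 2.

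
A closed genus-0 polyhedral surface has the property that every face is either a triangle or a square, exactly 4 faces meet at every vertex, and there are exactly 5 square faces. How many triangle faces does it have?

Let x be the number of triangles; then F = 5 + x.
Edge–face incidences: 2E = 4·5 + 3·x = 20 + 3x.
Every vertex has degree 4, so 4V = 2E.
Euler: V − E + F = 2 ⇒ (2E)/4 − E + (5 + x) = 2.
Multiply by 8: 2·(2E) − 4·(2E) + 8·(5 + x) = 16, i.e. 40 + 8x − 2·(20 + 3x) = 16.
Collecting terms: 2x = 16, so x = 8.
Then 2E = 20 + 3·8 = 44, so E = 22, V = 2E/4 = 11, F = 5 + 8 = 13.

8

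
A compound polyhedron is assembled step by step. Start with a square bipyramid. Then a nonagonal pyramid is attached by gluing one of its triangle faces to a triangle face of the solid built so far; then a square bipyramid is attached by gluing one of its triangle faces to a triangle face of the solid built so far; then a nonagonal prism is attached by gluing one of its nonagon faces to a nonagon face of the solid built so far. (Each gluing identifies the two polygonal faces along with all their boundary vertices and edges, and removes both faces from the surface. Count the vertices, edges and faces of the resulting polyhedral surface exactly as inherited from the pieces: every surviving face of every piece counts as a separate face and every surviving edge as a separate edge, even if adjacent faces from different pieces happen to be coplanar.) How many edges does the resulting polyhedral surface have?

54

A square bipyramid: V=6, E=12, F=8.
Attach a nonagonal pyramid (V=10, E=18, F=10) along a 3-gon: merge 3 vertices and 3 edges, delete both glued faces → V=13, E=27, F=16.
Attach a square bipyramid (V=6, E=12, F=8) along a 3-gon: merge 3 vertices and 3 edges, delete both glued faces → V=16, E=36, F=22.
Attach a nonagonal prism (V=18, E=27, F=11) along a 9-gon: merge 9 vertices and 9 edges, delete both glued faces → V=25, E=54, F=31.
Check: V − E + F = 25 − 54 + 31 = 2.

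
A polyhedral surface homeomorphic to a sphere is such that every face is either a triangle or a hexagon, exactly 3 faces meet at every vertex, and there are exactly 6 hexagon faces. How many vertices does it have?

Let x be the number of triangles; then F = 6 + x.
Edge–face incidences: 2E = 6·6 + 3·x = 36 + 3x.
Every vertex has degree 3, so 3V = 2E.
Euler: V − E + F = 2 ⇒ (2E)/3 − E + (6 + x) = 2.
Multiply by 6: 2·(2E) − 3·(2E) + 6·(6 + x) = 12, i.e. 36 + 6x − (36 + 3x) = 12.
Collecting terms: 3x = 12, so x = 4.
Then 2E = 36 + 3·4 = 48, so E = 24, V = 2E/3 = 16, F = 6 + 4 = 10.

16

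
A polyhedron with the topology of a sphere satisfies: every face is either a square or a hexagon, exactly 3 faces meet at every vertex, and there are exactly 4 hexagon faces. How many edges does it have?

24

Let x be the number of squares; then F = 4 + x.
Edge–face incidences: 2E = 6·4 + 4·x = 24 + 4x.
Every vertex has degree 3, so 3V = 2E.
Euler: V − E + F = 2 ⇒ (2E)/3 − E + (4 + x) = 2.
Multiply by 6: 2·(2E) − 3·(2E) + 6·(4 + x) = 12, i.e. 24 + 6x − (24 + 4x) = 12.
Collecting terms: 2x = 12, so x = 6.
Then 2E = 24 + 4·6 = 48, so E = 24, V = 2E/3 = 16, F = 4 + 6 = 10.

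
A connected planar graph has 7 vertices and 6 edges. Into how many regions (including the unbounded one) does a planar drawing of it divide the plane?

1

Euler's formula for a connected plane graph: V − E + F = 2, so F = 2 − 7 + 6 = 1.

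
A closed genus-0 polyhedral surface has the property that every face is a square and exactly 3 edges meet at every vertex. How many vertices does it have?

Each face has 4 edges and each edge borders two faces, so 2E = 4F.
Each vertex has degree 3, so 3V = 2E and hence V = 4F/3.
Euler: V − E + F = 2 ⇒ (4F/3) − (4F/2) + F = 2.
Multiply by 6: (8 − 12 + 6)F = 12, i.e. 2F = 12.
So F = 6, E = 4·6/2 = 12, V = 4·6/3 = 8.

8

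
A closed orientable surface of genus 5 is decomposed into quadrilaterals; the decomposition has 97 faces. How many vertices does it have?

χ = 2 − 2·5 = -8, and every face is a square so 4F = 2E.
E = 4·97/2 = 194. Then V = -8 + E − F = -8 + 194 − 97 = 89.

89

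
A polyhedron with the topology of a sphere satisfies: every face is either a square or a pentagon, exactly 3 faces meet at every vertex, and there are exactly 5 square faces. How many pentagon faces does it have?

Let x be the number of pentagons; then F = 5 + x.
Edge–face incidences: 2E = 4·5 + 5·x = 20 + 5x.
Every vertex has degree 3, so 3V = 2E.
Euler: V − E + F = 2 ⇒ (2E)/3 − E + (5 + x) = 2.
Multiply by 6: 2·(2E) − 3·(2E) + 6·(5 + x) = 12, i.e. 30 + 6x − (20 + 5x) = 12.
Collecting terms: x + 10 = 12, so x = 2.
Then 2E = 20 + 5·2 = 30, so E = 15, V = 2E/3 = 10, F = 5 + 2 = 7.

2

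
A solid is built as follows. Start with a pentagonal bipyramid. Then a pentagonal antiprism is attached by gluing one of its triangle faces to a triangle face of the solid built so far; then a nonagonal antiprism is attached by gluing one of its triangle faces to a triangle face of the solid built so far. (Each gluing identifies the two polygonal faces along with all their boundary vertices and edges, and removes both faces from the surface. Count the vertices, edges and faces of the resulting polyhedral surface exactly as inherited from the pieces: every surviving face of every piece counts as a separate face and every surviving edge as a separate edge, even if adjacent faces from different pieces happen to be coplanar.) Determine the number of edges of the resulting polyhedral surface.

65

A pentagonal bipyramid: V=7, E=15, F=10.
Attach a pentagonal antiprism (V=10, E=20, F=12) along a 3-gon: merge 3 vertices and 3 edges, delete both glued faces → V=14, E=32, F=20.
Attach a nonagonal antiprism (V=18, E=36, F=20) along a 3-gon: merge 3 vertices and 3 edges, delete both glued faces → V=29, E=65, F=38.
Check: V − E + F = 29 − 65 + 38 = 2.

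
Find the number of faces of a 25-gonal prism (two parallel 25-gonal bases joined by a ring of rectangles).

A prism on an n-gon has two n-gon bases and n rectangular sides: V = 2·25 = 50, E = 3·25 = 75, F = 25 + 2 = 27.
Check: V − E + F = 50 − 75 + 27 = 2.

27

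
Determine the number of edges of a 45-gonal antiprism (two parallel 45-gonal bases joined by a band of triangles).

180

An antiprism on an n-gon has two n-gon caps and 2n triangles: V = 2·45 = 90, E = 4·45 = 180, F = 2·45 + 2 = 92.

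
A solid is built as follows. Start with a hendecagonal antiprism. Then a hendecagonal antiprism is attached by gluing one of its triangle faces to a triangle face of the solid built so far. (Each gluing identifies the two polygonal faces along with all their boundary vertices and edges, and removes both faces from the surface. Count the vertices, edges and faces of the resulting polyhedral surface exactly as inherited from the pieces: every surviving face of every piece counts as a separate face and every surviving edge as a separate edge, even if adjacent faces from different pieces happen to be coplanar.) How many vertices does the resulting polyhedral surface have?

A hendecagonal antiprism: V=22, E=44, F=24.
Attach a hendecagonal antiprism (V=22, E=44, F=24) along a 3-gon: merge 3 vertices and 3 edges, delete both glued faces → V=41, E=85, F=46.
Check: V − E + F = 41 − 85 + 46 = 2.

41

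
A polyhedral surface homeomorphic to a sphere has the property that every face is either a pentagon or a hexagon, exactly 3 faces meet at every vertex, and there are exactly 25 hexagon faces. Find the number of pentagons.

12

Let x be the number of pentagons; then F = 25 + x.
Edge–face incidences: 2E = 6·25 + 5·x = 150 + 5x.
Every vertex has degree 3, so 3V = 2E.
Euler: V − E + F = 2 ⇒ (2E)/3 − E + (25 + x) = 2.
Multiply by 6: 2·(2E) − 3·(2E) + 6·(25 + x) = 12, i.e. 150 + 6x − (150 + 5x) = 12.
Collecting terms: x = 12.
Then 2E = 150 + 5·12 = 210, so E = 105, V = 2E/3 = 70, F = 25 + 12 = 37.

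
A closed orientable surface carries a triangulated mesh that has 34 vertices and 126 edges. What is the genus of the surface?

Every face is a triangle and each edge borders two faces, so 3F = 2·126, giving F = 84.
χ = V − E + F = 34 − 126 + 84 = -8.
For a closed orientable surface χ = 2 − 2g, so g = (2 − (-8))/2 = 5.

5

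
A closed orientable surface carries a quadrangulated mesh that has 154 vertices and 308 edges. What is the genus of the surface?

1

Every face is a square and each edge borders two faces, so 4F = 2·308, giving F = 154.
χ = V − E + F = 154 − 308 + 154 = 0.
For a closed orientable surface χ = 2 − 2g, so g = (2 − (0))/2 = 1.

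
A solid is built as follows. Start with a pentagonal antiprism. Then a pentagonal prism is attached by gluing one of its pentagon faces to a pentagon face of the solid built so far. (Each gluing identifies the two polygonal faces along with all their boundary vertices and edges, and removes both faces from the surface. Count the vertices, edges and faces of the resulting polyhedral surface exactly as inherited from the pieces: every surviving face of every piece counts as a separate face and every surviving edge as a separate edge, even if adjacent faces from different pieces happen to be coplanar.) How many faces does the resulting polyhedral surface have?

A pentagonal antiprism: V=10, E=20, F=12.
Attach a pentagonal prism (V=10, E=15, F=7) along a 5-gon: merge 5 vertices and 5 edges, delete both glued faces → V=15, E=30, F=17.
Check: V − E + F = 15 − 30 + 17 = 2.

17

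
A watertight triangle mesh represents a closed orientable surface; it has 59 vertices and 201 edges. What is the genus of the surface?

5

Every face is a triangle and each edge borders two faces, so 3F = 2·201, giving F = 134.
χ = V − E + F = 59 − 201 + 134 = -8.
For a closed orientable surface χ = 2 − 2g, so g = (2 − (-8))/2 = 5.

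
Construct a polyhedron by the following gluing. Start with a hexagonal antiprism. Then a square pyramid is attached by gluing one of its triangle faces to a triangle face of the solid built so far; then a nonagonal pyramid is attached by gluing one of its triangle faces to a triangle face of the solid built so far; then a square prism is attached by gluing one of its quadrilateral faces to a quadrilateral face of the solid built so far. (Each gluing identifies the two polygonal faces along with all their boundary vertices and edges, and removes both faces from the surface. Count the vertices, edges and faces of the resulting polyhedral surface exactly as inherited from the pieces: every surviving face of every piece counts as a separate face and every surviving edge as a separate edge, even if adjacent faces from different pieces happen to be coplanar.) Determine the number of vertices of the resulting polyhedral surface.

A hexagonal antiprism: V=12, E=24, F=14.
Attach a square pyramid (V=5, E=8, F=5) along a 3-gon: merge 3 vertices and 3 edges, delete both glued faces → V=14, E=29, F=17.
Attach a nonagonal pyramid (V=10, E=18, F=10) along a 3-gon: merge 3 vertices and 3 edges, delete both glued faces → V=21, E=44, F=25.
Attach a square prism (V=8, E=12, F=6) along a 4-gon: merge 4 vertices and 4 edges, delete both glued faces → V=25, E=52, F=29.
Check: V − E + F = 25 − 52 + 29 = 2.

25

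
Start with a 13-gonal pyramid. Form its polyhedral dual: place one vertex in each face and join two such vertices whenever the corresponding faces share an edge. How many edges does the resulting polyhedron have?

26

The base solid has V = 14, E = 26, F = 14.
The dual swaps V and F and preserves E: V′ = F = 14, E′ = E = 26, F′ = V = 14.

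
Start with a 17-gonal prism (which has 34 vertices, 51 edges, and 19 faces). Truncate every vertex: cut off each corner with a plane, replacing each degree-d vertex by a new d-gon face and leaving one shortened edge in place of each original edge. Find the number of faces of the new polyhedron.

Truncation replaces each original edge-end by a new vertex, so V′ = 2E = 102.
Each original edge survives, and each old vertex of degree d contributes d new edges; summing degrees gives Σd = 2E, so E′ = E + 2E = 3E = 153.
Each original face survives and each original vertex becomes one new face: F′ = F + V = 53.

53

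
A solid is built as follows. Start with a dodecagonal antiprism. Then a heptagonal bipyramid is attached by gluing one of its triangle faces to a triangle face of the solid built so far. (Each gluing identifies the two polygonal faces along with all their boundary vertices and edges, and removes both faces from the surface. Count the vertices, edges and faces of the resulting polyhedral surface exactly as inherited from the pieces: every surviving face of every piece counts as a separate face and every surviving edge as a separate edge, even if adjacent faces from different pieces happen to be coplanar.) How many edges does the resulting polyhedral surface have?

A dodecagonal antiprism: V=24, E=48, F=26.
Attach a heptagonal bipyramid (V=9, E=21, F=14) along a 3-gon: merge 3 vertices and 3 edges, delete both glued faces → V=30, E=66, F=38.
Check: V − E + F = 30 − 66 + 38 = 2.

66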